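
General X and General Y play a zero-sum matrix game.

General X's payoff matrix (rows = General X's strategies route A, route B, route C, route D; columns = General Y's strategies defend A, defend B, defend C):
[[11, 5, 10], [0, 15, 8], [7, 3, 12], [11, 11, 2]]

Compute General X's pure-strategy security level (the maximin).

The worst-case payoff for each row is route A: 5, route B: 0, route C: 3, route D: 2.
The best of these is 5.

5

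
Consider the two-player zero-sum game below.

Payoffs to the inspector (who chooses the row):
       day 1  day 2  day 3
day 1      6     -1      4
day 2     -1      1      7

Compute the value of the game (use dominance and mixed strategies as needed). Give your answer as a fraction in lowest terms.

5/9

Column day 3 is strictly dominated by day 2 for the inspectee (it gives the inspector more in every row).
The remaining 2×2 game on (day 1, day 2) × (day 1, day 2) has no saddle point. Let the inspector play day 1 with probability p; indifference gives 6p − (1−p) = −p + (1−p), so p = 2/9.
Similarly the inspectee's optimal q on day 1 is 2/9, and the value is 6·(2/9) + (-1)·(7/9) = 5/9.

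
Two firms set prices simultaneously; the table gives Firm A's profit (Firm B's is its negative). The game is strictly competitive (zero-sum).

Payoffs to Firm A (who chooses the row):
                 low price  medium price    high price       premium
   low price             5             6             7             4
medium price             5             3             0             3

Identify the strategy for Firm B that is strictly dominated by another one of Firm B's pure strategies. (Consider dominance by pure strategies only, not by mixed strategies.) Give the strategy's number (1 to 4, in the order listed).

Firm B prefers columns that give Firm A less. Compare low price with premium: 4 < 5, 3 < 5.
So premium strictly dominates low price for Firm B; low price is strictly dominated.

1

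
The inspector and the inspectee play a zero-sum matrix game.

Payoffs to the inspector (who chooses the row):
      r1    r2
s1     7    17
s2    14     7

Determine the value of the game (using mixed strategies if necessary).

Row minima are 7 and 7, so the inspector's maximin is 7; column maxima are 14 and 17, so the inspectee's minimax is 14. These differ, so the equilibrium is in mixed strategies.
Let the inspector play s1 with probability p. The inspectee is indifferent when 7p + 14(1−p) = 17p + 7(1−p), giving p = 7/17.
Let the inspectee play r1 with probability q. The inspector is indifferent when 7q + 17(1−q) = 14q + 7(1−q), giving q = 10/17.
The value is 7·(10/17) + (17)·(7/17) = 189/17.

189/17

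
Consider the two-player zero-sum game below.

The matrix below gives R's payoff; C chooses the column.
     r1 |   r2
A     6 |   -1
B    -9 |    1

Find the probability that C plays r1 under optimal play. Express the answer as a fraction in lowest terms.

2/17

Row minima are -1 and -9, so R's maximin is -1; column maxima are 6 and 1, so C's minimax is 1. These differ, so the equilibrium is in mixed strategies.
Let C play r1 with probability q. R is indifferent when 6q − (1−q) = −9q + (1−q), giving q = 2/17.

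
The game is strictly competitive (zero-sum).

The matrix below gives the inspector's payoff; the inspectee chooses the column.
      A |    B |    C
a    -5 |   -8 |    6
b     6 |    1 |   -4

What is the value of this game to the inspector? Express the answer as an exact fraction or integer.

Column A is strictly dominated by B for the inspectee (it gives the inspector more in every row).
The remaining 2×2 game on (a, b) × (B, C) has no saddle point. Let the inspector play a with probability p; indifference gives −8p + (1−p) = 6p − 4(1−p), so p = 5/19.
Similarly the inspectee's optimal q on B is 10/19, and the value is -8·(10/19) + (6)·(9/19) = -26/19.

-26/19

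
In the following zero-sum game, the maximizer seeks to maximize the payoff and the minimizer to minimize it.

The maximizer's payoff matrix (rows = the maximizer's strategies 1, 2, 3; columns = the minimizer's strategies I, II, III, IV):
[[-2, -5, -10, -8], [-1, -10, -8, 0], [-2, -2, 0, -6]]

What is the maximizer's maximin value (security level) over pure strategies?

-6

The worst-case payoff for each row is 1: -10, 2: -10, 3: -6.
The best of these is -6.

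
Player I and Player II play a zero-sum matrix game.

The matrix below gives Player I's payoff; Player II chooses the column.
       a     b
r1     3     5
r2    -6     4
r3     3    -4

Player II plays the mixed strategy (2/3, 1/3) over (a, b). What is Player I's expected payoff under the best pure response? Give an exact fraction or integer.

11/3

r1: (3)·(2/3) + (5)·(1/3) = 11/3.
r2: (-6)·(2/3) + (4)·(1/3) = -8/3.
r3: (3)·(2/3) + (-4)·(1/3) = 2/3.
The best pure response is r1 with expected payoff 11/3.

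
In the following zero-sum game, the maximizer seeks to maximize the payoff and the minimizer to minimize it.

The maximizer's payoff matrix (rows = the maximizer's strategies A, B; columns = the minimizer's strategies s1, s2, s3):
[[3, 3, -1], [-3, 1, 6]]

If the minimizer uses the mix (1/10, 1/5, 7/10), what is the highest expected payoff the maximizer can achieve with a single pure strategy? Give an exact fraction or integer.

A: (3)·(1/10) + (3)·(1/5) + (-1)·(7/10) = 1/5.
B: (-3)·(1/10) + (1)·(1/5) + (6)·(7/10) = 41/10.
The best pure response is B with expected payoff 41/10.

41/10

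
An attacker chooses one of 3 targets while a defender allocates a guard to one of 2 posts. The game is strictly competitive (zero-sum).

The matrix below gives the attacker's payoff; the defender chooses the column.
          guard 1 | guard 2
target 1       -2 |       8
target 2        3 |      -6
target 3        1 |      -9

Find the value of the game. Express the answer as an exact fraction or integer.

Row target 3 is strictly dominated by row target 2, so the attacker never plays it.
The remaining 2×2 game on (target 1, target 2) × (guard 1, guard 2) has no saddle point. Let the attacker play target 1 with probability p; indifference gives −2p + 3(1−p) = 8p − 6(1−p), so p = 9/19.
Similarly the defender's optimal q on guard 1 is 14/19, and the value is -2·(14/19) + (8)·(5/19) = 12/19.

12/19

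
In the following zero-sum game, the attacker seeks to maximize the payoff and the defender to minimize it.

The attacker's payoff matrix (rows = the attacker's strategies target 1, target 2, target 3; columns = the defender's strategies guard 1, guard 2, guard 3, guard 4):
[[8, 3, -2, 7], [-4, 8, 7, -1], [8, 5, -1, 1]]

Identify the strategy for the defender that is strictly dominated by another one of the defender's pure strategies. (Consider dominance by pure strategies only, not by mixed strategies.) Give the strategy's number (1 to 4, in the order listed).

2

The defender prefers columns that give the attacker less. Compare guard 2 with guard 3: -2 < 3, 7 < 8, -1 < 5.
So guard 3 strictly dominates guard 2 for the defender; guard 2 is strictly dominated.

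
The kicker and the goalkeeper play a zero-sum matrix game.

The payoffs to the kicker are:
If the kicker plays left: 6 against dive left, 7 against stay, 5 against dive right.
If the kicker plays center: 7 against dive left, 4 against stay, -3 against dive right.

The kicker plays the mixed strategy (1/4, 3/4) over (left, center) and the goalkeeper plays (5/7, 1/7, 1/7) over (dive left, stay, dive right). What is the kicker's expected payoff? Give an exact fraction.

Against (5/7, 1/7, 1/7), each row's expected payoff is left: 6; center: 36/7.
Taking the (1/4, 3/4)-weighted average: (1/4)·(6) + (3/4)·(36/7) = 75/14.

75/14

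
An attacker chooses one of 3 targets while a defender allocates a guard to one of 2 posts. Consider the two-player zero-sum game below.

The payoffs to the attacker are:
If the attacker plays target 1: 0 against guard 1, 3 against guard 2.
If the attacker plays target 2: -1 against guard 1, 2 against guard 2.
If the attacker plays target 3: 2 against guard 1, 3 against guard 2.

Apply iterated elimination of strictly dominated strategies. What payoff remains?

2

Column guard 2 is strictly dominated by guard 1 for the defender (0<3, -1<2, 2<3); eliminate guard 2.
Row target 2 is strictly dominated by row target 1 (0>-1); eliminate target 2.
Row target 1 is strictly dominated by row target 3 (2>0); eliminate target 1.
Only (target 3, guard 1) remains, with payoff 2.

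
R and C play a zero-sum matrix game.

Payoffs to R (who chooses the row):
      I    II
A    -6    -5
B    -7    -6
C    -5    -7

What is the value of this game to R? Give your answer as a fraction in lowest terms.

Row B is strictly dominated by row A, so R never plays it.
The remaining 2×2 game on (A, C) × (I, II) has no saddle point. Let R play A with probability p; indifference gives −6p − 5(1−p) = −5p − 7(1−p), so p = 2/3.
Similarly C's optimal q on I is 2/3, and the value is -6·(2/3) + (-5)·(1/3) = -17/3.

-17/3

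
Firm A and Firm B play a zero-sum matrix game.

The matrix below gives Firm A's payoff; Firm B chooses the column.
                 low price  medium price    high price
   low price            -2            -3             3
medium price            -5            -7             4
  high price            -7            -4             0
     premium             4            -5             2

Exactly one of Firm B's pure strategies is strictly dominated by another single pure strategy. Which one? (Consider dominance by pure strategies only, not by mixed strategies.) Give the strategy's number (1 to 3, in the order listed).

3

Firm B prefers columns that give Firm A less. Compare high price with medium price: -3 < 3, -7 < 4, -4 < 0, -5 < 2.
So medium price strictly dominates high price for Firm B; high price is strictly dominated.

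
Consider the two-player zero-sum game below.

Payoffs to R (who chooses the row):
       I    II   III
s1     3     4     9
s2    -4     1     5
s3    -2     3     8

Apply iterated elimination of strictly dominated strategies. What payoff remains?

3

Row s3 is strictly dominated by row s1 (3>-2, 4>3, 9>8); eliminate s3.
Column III is strictly dominated by I for C (3<9, -4<5); eliminate III.
Row s2 is strictly dominated by row s1 (3>-4, 4>1); eliminate s2.
Column II is strictly dominated by I for C (3<4); eliminate II.
Only (s1, I) remains, with payoff 3.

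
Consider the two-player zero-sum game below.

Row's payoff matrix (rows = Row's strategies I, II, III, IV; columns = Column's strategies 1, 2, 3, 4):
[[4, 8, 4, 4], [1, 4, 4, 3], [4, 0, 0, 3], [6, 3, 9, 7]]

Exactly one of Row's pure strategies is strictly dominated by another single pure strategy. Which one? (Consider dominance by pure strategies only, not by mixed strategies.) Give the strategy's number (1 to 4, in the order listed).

3

Compare III with IV: 6 > 4, 3 > 0, 9 > 0, 7 > 3.
So IV strictly dominates III for Row; III is strictly dominated.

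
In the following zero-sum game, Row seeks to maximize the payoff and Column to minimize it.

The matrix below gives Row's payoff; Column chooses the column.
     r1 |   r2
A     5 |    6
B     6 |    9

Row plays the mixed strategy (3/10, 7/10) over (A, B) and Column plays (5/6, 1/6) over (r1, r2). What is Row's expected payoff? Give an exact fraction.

61/10

Against (5/6, 1/6), each row's expected payoff is A: 31/6; B: 13/2.
Taking the (3/10, 7/10)-weighted average: (3/10)·(31/6) + (7/10)·(13/2) = 61/10.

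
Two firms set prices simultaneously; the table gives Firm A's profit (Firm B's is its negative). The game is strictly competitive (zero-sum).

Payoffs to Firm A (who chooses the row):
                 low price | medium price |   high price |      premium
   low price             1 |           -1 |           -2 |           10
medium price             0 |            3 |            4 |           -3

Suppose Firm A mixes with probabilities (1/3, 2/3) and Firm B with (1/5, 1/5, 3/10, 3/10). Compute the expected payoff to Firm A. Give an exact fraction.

Against (1/5, 1/5, 3/10, 3/10), each row's expected payoff is low price: 12/5; medium price: 9/10.
Taking the (1/3, 2/3)-weighted average: (1/3)·(12/5) + (2/3)·(9/10) = 7/5.

7/5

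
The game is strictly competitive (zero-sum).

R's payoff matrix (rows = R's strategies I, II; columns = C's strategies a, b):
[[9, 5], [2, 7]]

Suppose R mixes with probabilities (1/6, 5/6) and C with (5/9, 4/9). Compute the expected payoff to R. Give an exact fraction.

Against (5/9, 4/9), each row's expected payoff is I: 65/9; II: 38/9.
Taking the (1/6, 5/6)-weighted average: (1/6)·(65/9) + (5/6)·(38/9) = 85/18.

85/18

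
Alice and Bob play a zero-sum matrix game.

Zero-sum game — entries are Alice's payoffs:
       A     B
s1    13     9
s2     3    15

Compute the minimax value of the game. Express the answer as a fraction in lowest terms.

Row minima are 9 and 3, so Alice's maximin is 9; column maxima are 13 and 15, so Bob's minimax is 13. These differ, so the equilibrium is in mixed strategies.
Let Alice play s1 with probability p. Bob is indifferent when 13p + 3(1−p) = 9p + 15(1−p), giving p = 3/4.
Let Bob play A with probability q. Alice is indifferent when 13q + 9(1−q) = 3q + 15(1−q), giving q = 3/8.
The value is 13·(3/8) + (9)·(5/8) = 21/2.

21/2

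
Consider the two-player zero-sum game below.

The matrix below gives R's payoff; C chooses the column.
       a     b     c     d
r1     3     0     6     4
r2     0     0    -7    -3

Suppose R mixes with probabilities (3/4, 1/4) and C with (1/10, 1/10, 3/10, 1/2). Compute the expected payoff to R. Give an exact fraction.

87/40

Against (1/10, 1/10, 3/10, 1/2), each row's expected payoff is r1: 41/10; r2: -18/5.
Taking the (3/4, 1/4)-weighted average: (3/4)·(41/10) + (1/4)·(-18/5) = 87/40.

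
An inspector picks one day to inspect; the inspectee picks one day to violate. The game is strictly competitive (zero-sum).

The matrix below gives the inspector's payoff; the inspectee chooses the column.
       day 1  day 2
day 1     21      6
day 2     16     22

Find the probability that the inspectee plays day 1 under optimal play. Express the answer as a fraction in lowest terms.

16/21

Row minima are 6 and 16, so the inspector's maximin is 16; column maxima are 21 and 22, so the inspectee's minimax is 21. These differ, so the equilibrium is in mixed strategies.
Let the inspectee play day 1 with probability q. The inspector is indifferent when 21q + 6(1−q) = 16q + 22(1−q), giving q = 16/21.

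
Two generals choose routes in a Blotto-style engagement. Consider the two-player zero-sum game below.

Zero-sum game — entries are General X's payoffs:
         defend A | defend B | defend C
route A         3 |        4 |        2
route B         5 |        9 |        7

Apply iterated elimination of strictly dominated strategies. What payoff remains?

5

Column defend B is strictly dominated by defend A for General Y (3<4, 5<9); eliminate defend B.
Row route A is strictly dominated by row route B (5>3, 7>2); eliminate route A.
Column defend C is strictly dominated by defend A for General Y (5<7); eliminate defend C.
Only (route B, defend A) remains, with payoff 5.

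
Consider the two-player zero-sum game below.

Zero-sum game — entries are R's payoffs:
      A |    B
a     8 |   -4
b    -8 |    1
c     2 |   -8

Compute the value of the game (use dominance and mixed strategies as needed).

Row c is strictly dominated by row a, so R never plays it.
The remaining 2×2 game on (a, b) × (A, B) has no saddle point. Let R play a with probability p; indifference gives 8p − 8(1−p) = −4p + (1−p), so p = 3/7.
Similarly C's optimal q on A is 5/21, and the value is 8·(5/21) + (-4)·(16/21) = -8/7.

-8/7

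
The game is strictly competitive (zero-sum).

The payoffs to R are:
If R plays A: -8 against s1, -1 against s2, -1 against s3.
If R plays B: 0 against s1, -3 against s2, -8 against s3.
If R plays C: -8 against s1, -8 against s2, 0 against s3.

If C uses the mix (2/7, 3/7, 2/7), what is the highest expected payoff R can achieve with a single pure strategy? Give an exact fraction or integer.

-3

A: (-8)·(2/7) + (-1)·(3/7) + (-1)·(2/7) = -3.
B: (0)·(2/7) + (-3)·(3/7) + (-8)·(2/7) = -25/7.
C: (-8)·(2/7) + (-8)·(3/7) + (0)·(2/7) = -40/7.
The best pure response is A with expected payoff -3.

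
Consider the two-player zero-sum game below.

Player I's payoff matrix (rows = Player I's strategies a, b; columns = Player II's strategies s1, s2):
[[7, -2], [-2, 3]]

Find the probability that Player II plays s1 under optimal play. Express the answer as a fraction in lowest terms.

Row minima are -2 and -2, so Player I's maximin is -2; column maxima are 7 and 3, so Player II's minimax is 3. These differ, so the equilibrium is in mixed strategies.
Let Player II play s1 with probability q. Player I is indifferent when 7q − 2(1−q) = −2q + 3(1−q), giving q = 5/14.

5/14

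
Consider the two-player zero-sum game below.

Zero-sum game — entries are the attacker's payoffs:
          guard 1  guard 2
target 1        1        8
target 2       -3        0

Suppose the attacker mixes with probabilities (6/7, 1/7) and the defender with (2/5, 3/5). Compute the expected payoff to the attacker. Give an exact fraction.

Against (2/5, 3/5), each row's expected payoff is target 1: 26/5; target 2: -6/5.
Taking the (6/7, 1/7)-weighted average: (6/7)·(26/5) + (1/7)·(-6/5) = 30/7.

30/7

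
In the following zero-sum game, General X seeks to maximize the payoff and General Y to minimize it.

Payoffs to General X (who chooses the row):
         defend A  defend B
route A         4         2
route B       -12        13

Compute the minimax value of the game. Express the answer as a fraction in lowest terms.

76/27

Row minima are 2 and -12, so General X's maximin is 2; column maxima are 4 and 13, so General Y's minimax is 4. These differ, so the equilibrium is in mixed strategies.
Let General X play route A with probability p. General Y is indifferent when 4p − 12(1−p) = 2p + 13(1−p), giving p = 25/27.
Let General Y play defend A with probability q. General X is indifferent when 4q + 2(1−q) = −12q + 13(1−q), giving q = 11/27.
The value is 4·(11/27) + (2)·(16/27) = 76/27.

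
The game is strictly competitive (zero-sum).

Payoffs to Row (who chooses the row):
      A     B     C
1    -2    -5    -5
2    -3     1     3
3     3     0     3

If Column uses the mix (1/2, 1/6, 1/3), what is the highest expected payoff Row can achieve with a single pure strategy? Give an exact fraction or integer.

5/2

1: (-2)·(1/2) + (-5)·(1/6) + (-5)·(1/3) = -7/2.
2: (-3)·(1/2) + (1)·(1/6) + (3)·(1/3) = -1/3.
3: (3)·(1/2) + (0)·(1/6) + (3)·(1/3) = 5/2.
The best pure response is 3 with expected payoff 5/2.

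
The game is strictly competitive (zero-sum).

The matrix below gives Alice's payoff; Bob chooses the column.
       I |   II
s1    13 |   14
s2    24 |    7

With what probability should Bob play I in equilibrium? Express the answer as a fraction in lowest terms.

Row minima are 13 and 7, so Alice's maximin is 13; column maxima are 24 and 14, so Bob's minimax is 14. These differ, so the equilibrium is in mixed strategies.
Let Bob play I with probability q. Alice is indifferent when 13q + 14(1−q) = 24q + 7(1−q), giving q = 7/18.

7/18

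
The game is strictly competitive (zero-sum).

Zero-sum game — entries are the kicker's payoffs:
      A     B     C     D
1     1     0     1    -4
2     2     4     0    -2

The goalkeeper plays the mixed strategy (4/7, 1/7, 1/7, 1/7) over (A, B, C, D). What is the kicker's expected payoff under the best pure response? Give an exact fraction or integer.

10/7

1: (1)·(4/7) + (0)·(1/7) + (1)·(1/7) + (-4)·(1/7) = 1/7.
2: (2)·(4/7) + (4)·(1/7) + (0)·(1/7) + (-2)·(1/7) = 10/7.
The best pure response is 2 with expected payoff 10/7.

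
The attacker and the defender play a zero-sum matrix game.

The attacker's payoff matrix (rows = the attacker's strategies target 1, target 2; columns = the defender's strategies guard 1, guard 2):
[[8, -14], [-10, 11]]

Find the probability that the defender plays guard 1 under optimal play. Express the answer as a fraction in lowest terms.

25/43

Row minima are -14 and -10, so the attacker's maximin is -10; column maxima are 8 and 11, so the defender's minimax is 8. These differ, so the equilibrium is in mixed strategies.
Let the defender play guard 1 with probability q. The attacker is indifferent when 8q − 14(1−q) = −10q + 11(1−q), giving q = 25/43.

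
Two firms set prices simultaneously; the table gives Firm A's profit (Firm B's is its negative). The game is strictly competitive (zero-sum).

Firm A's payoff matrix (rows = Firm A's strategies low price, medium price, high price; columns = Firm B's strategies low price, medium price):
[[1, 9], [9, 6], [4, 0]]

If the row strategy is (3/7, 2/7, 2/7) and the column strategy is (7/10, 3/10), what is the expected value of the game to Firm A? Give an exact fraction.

32/7

Against (7/10, 3/10), each row's expected payoff is low price: 17/5; medium price: 81/10; high price: 14/5.
Taking the (3/7, 2/7, 2/7)-weighted average: (3/7)·(17/5) + (2/7)·(81/10) + (2/7)·(14/5) = 32/7.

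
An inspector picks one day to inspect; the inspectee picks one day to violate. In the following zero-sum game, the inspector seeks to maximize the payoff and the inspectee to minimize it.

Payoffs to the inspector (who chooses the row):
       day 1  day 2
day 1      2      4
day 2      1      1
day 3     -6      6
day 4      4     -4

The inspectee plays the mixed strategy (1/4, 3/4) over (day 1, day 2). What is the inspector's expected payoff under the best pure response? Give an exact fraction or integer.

day 1: (2)·(1/4) + (4)·(3/4) = 7/2.
day 2: (1)·(1/4) + (1)·(3/4) = 1.
day 3: (-6)·(1/4) + (6)·(3/4) = 3.
day 4: (4)·(1/4) + (-4)·(3/4) = -2.
The best pure response is day 1 with expected payoff 7/2.

7/2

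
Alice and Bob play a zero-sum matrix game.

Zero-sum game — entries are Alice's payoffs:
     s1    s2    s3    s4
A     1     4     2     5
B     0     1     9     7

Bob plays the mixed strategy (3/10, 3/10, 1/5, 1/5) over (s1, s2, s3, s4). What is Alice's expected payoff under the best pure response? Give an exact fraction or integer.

A: (1)·(3/10) + (4)·(3/10) + (2)·(1/5) + (5)·(1/5) = 29/10.
B: (0)·(3/10) + (1)·(3/10) + (9)·(1/5) + (7)·(1/5) = 7/2.
The best pure response is B with expected payoff 7/2.

7/2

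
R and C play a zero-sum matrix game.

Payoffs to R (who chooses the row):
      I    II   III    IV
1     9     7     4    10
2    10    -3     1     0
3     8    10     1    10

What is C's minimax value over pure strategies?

The worst case (largest entry) in each column is I: 10, II: 10, III: 4, IV: 10.
The best (smallest) of these is 4.

4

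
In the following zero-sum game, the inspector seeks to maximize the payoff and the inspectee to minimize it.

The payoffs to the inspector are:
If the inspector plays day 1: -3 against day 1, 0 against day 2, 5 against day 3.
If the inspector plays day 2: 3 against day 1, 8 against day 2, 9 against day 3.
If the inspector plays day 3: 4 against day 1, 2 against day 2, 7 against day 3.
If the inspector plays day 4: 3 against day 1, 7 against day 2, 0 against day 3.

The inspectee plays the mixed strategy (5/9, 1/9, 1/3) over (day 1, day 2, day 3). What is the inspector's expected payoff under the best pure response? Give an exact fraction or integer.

50/9

day 1: (-3)·(5/9) + (0)·(1/9) + (5)·(1/3) = 0.
day 2: (3)·(5/9) + (8)·(1/9) + (9)·(1/3) = 50/9.
day 3: (4)·(5/9) + (2)·(1/9) + (7)·(1/3) = 43/9.
day 4: (3)·(5/9) + (7)·(1/9) + (0)·(1/3) = 22/9.
The best pure response is day 2 with expected payoff 50/9.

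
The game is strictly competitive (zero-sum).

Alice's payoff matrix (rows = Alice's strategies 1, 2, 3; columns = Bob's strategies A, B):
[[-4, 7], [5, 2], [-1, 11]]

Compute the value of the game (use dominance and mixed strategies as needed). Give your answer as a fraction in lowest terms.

19/5

Row 1 is strictly dominated by row 3, so Alice never plays it.
The remaining 2×2 game on (2, 3) × (A, B) has no saddle point. Let Alice play 2 with probability p; indifference gives 5p − (1−p) = 2p + 11(1−p), so p = 4/5.
Similarly Bob's optimal q on A is 3/5, and the value is 5·(3/5) + (2)·(2/5) = 19/5.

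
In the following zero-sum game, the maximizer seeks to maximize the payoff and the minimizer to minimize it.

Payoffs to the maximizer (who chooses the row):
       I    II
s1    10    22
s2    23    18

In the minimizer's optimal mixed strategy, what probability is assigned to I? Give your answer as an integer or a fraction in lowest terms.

4/17

Row minima are 10 and 18, so the maximizer's maximin is 18; column maxima are 23 and 22, so the minimizer's minimax is 22. These differ, so the equilibrium is in mixed strategies.
Let the minimizer play I with probability q. The maximizer is indifferent when 10q + 22(1−q) = 23q + 18(1−q), giving q = 4/17.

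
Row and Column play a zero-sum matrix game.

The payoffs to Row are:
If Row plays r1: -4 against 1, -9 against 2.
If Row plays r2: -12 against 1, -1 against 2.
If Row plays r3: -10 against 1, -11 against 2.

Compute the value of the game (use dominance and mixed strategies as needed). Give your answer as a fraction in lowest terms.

Row r3 is strictly dominated by row r1, so Row never plays it.
The remaining 2×2 game on (r1, r2) × (1, 2) has no saddle point. Let Row play r1 with probability p; indifference gives −4p − 12(1−p) = −9p − (1−p), so p = 11/16.
Similarly Column's optimal q on 1 is 1/2, and the value is -4·(1/2) + (-9)·(1/2) = -13/2.

-13/2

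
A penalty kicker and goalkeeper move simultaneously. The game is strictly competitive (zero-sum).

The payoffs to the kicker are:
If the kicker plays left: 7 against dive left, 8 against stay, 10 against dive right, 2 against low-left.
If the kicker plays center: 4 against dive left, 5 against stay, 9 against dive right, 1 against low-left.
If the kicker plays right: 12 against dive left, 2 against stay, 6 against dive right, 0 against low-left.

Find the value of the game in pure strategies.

2

Row minima: 2, 1, 0 → the kicker's maximin is 2.
Column maxima: 12, 8, 10, 2 → the goalkeeper's minimax is 2.
They coincide at (left, low-left), so the value is 2.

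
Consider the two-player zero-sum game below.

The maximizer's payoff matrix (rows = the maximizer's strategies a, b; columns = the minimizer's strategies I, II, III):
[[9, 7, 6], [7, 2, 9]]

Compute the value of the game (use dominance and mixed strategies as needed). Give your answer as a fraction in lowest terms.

51/8

Column I is strictly dominated by II for the minimizer (it gives the maximizer more in every row).
The remaining 2×2 game on (a, b) × (II, III) has no saddle point. Let the maximizer play a with probability p; indifference gives 7p + 2(1−p) = 6p + 9(1−p), so p = 7/8.
Similarly the minimizer's optimal q on II is 3/8, and the value is 7·(3/8) + (6)·(5/8) = 51/8.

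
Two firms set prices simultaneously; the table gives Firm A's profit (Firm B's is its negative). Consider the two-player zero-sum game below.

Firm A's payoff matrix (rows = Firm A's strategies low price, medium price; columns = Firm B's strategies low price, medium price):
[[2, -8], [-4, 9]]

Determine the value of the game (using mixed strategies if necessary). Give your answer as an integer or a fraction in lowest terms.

Row minima are -8 and -4, so Firm A's maximin is -4; column maxima are 2 and 9, so Firm B's minimax is 2. These differ, so the equilibrium is in mixed strategies.
Let Firm A play low price with probability p. Firm B is indifferent when 2p − 4(1−p) = −8p + 9(1−p), giving p = 13/23.
Let Firm B play low price with probability q. Firm A is indifferent when 2q − 8(1−q) = −4q + 9(1−q), giving q = 17/23.
The value is 2·(17/23) + (-8)·(6/23) = -14/23.

-14/23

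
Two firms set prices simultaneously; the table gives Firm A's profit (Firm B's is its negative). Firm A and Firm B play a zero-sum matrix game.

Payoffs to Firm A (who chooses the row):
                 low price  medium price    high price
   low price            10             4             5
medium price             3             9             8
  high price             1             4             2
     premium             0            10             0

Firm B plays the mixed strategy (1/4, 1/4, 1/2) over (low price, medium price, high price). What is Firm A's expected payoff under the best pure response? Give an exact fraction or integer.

7

low price: (10)·(1/4) + (4)·(1/4) + (5)·(1/2) = 6.
medium price: (3)·(1/4) + (9)·(1/4) + (8)·(1/2) = 7.
high price: (1)·(1/4) + (4)·(1/4) + (2)·(1/2) = 9/4.
premium: (0)·(1/4) + (10)·(1/4) + (0)·(1/2) = 5/2.
The best pure response is medium price with expected payoff 7.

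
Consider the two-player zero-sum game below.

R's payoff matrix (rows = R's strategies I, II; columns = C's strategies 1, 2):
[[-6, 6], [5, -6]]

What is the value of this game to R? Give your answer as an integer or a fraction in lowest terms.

-6/23

Row minima are -6 and -6, so R's maximin is -6; column maxima are 5 and 6, so C's minimax is 5. These differ, so the equilibrium is in mixed strategies.
Let R play I with probability p. C is indifferent when −6p + 5(1−p) = 6p − 6(1−p), giving p = 11/23.
Let C play 1 with probability q. R is indifferent when −6q + 6(1−q) = 5q − 6(1−q), giving q = 12/23.
The value is -6·(12/23) + (6)·(11/23) = -6/23.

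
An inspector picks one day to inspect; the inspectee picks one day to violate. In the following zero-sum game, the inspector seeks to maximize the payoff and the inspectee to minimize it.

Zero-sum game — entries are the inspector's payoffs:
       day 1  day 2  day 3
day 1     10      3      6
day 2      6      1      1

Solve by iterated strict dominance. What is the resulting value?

3

Row day 2 is strictly dominated by row day 1 (10>6, 3>1, 6>1); eliminate day 2.
Column day 1 is strictly dominated by day 2 for the inspectee (3<10); eliminate day 1.
Column day 3 is strictly dominated by day 2 for the inspectee (3<6); eliminate day 3.
Only (day 1, day 2) remains, with payoff 3.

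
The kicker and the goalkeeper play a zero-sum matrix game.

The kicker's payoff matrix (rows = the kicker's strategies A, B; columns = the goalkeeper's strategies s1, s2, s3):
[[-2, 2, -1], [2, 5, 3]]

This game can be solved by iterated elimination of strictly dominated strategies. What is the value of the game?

2

Row A is strictly dominated by row B (2>-2, 5>2, 3>-1); eliminate A.
Column s2 is strictly dominated by s1 for the goalkeeper (2<5); eliminate s2.
Column s3 is strictly dominated by s1 for the goalkeeper (2<3); eliminate s3.
Only (B, s1) remains, with payoff 2.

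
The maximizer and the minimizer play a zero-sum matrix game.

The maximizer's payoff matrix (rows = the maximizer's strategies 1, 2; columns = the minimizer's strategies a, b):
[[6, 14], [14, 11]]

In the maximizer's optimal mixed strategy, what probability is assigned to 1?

Row minima are 6 and 11, so the maximizer's maximin is 11; column maxima are 14 and 14, so the minimizer's minimax is 14. These differ, so the equilibrium is in mixed strategies.
Let the maximizer play 1 with probability p. The minimizer is indifferent when 6p + 14(1−p) = 14p + 11(1−p), giving p = 3/11.

3/11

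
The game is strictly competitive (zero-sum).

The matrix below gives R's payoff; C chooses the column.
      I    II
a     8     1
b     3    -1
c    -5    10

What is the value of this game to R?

85/22

Row b is strictly dominated by row a, so R never plays it.
The remaining 2×2 game on (a, c) × (I, II) has no saddle point. Let R play a with probability p; indifference gives 8p − 5(1−p) = p + 10(1−p), so p = 15/22.
Similarly C's optimal q on I is 9/22, and the value is 8·(9/22) + (1)·(13/22) = 85/22.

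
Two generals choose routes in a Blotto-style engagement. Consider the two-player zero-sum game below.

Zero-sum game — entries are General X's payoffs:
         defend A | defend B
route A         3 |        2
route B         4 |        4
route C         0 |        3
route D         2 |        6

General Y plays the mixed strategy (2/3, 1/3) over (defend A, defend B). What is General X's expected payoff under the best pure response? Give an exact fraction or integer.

route A: (3)·(2/3) + (2)·(1/3) = 8/3.
route B: (4)·(2/3) + (4)·(1/3) = 4.
route C: (0)·(2/3) + (3)·(1/3) = 1.
route D: (2)·(2/3) + (6)·(1/3) = 10/3.
The best pure response is route B with expected payoff 4.

4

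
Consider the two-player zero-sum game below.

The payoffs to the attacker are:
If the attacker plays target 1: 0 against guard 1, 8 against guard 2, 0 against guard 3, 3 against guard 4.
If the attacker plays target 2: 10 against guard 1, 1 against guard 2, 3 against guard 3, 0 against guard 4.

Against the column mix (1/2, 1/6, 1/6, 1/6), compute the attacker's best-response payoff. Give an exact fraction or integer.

17/3

target 1: (0)·(1/2) + (8)·(1/6) + (0)·(1/6) + (3)·(1/6) = 11/6.
target 2: (10)·(1/2) + (1)·(1/6) + (3)·(1/6) + (0)·(1/6) = 17/3.
The best pure response is target 2 with expected payoff 17/3.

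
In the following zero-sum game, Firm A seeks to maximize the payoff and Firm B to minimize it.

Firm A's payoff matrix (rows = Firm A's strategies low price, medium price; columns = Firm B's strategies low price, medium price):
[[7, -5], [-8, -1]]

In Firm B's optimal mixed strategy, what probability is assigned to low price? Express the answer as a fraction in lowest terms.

Row minima are -5 and -8, so Firm A's maximin is -5; column maxima are 7 and -1, so Firm B's minimax is -1. These differ, so the equilibrium is in mixed strategies.
Let Firm B play low price with probability q. Firm A is indifferent when 7q − 5(1−q) = −8q − (1−q), giving q = 4/19.

4/19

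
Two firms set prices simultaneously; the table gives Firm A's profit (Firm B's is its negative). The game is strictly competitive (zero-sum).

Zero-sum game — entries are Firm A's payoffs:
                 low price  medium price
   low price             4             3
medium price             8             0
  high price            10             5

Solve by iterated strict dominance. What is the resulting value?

5

Row low price is strictly dominated by row high price (10>4, 5>3); eliminate low price.
Row medium price is strictly dominated by row high price (10>8, 5>0); eliminate medium price.
Column low price is strictly dominated by medium price for Firm B (5<10); eliminate low price.
Only (high price, medium price) remains, with payoff 5.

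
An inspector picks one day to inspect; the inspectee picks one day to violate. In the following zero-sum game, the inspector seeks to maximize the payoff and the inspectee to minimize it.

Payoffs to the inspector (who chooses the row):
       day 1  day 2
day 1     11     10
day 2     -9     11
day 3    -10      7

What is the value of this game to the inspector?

211/21

Row day 3 is strictly dominated by row day 2, so the inspector never plays it.
The remaining 2×2 game on (day 1, day 2) × (day 1, day 2) has no saddle point. Let the inspector play day 1 with probability p; indifference gives 11p − 9(1−p) = 10p + 11(1−p), so p = 20/21.
Similarly the inspectee's optimal q on day 1 is 1/21, and the value is 11·(1/21) + (10)·(20/21) = 211/21.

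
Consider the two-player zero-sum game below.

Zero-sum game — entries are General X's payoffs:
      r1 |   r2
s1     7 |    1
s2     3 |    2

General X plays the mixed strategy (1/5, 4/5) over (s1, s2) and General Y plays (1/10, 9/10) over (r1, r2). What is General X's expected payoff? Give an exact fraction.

2

Against (1/10, 9/10), each row's expected payoff is s1: 8/5; s2: 21/10.
Taking the (1/5, 4/5)-weighted average: (1/5)·(8/5) + (4/5)·(21/10) = 2.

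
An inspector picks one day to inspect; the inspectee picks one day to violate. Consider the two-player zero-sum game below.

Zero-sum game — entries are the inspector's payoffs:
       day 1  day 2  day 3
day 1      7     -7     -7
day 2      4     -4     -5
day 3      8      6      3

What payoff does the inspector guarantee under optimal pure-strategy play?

3

Row minima: -7, -5, 3 → the inspector's maximin is 3.
Column maxima: 8, 6, 3 → the inspectee's minimax is 3.
They coincide at (day 3, day 3), so the value is 3.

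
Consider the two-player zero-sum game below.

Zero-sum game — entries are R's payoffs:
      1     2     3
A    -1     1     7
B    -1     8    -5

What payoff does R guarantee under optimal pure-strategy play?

-1

Row minima: -1, -5 → R's maximin is -1.
Column maxima: -1, 8, 7 → C's minimax is -1.
They coincide at (A, 1), so the value is -1.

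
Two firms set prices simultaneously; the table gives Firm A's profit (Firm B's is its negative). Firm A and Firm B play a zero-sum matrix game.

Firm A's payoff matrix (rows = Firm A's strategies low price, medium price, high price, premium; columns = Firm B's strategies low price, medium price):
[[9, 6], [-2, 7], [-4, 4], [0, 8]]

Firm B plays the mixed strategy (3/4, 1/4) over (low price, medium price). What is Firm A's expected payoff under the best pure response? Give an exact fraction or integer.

33/4

low price: (9)·(3/4) + (6)·(1/4) = 33/4.
medium price: (-2)·(3/4) + (7)·(1/4) = 1/4.
high price: (-4)·(3/4) + (4)·(1/4) = -2.
premium: (0)·(3/4) + (8)·(1/4) = 2.
The best pure response is low price with expected payoff 33/4.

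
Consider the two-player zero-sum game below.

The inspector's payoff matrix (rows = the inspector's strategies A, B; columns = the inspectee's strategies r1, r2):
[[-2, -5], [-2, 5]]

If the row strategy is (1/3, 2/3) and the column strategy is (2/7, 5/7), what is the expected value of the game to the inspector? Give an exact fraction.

Against (2/7, 5/7), each row's expected payoff is A: -29/7; B: 3.
Taking the (1/3, 2/3)-weighted average: (1/3)·(-29/7) + (2/3)·(3) = 13/21.

13/21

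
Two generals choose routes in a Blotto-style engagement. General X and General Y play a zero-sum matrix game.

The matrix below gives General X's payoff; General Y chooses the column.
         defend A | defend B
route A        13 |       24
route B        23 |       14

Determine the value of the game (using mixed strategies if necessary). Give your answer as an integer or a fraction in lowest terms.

37/2

Row minima are 13 and 14, so General X's maximin is 14; column maxima are 23 and 24, so General Y's minimax is 23. These differ, so the equilibrium is in mixed strategies.
Let General X play route A with probability p. General Y is indifferent when 13p + 23(1−p) = 24p + 14(1−p), giving p = 9/20.
Let General Y play defend A with probability q. General X is indifferent when 13q + 24(1−q) = 23q + 14(1−q), giving q = 1/2.
The value is 13·(1/2) + (24)·(1/2) = 37/2.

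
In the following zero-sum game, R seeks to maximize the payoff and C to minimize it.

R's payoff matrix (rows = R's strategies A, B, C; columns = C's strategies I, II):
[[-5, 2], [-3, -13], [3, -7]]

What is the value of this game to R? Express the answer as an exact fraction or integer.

-29/17

Row B is strictly dominated by row C, so R never plays it.
The remaining 2×2 game on (A, C) × (I, II) has no saddle point. Let R play A with probability p; indifference gives −5p + 3(1−p) = 2p − 7(1−p), so p = 10/17.
Similarly C's optimal q on I is 9/17, and the value is -5·(9/17) + (2)·(8/17) = -29/17.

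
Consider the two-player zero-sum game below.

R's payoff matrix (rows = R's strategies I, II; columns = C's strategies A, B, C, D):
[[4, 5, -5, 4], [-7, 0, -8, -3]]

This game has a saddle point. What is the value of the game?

Row minima: -5, -8 → R's maximin is -5.
Column maxima: 4, 5, -5, 4 → C's minimax is -5.
They coincide at (I, C), so the value is -5.

-5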